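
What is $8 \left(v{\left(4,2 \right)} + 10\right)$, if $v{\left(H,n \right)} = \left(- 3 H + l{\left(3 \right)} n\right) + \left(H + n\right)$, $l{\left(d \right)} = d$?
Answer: $80$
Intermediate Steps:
$v{\left(H,n \right)} = - 2 H + 4 n$ ($v{\left(H,n \right)} = \left(- 3 H + 3 n\right) + \left(H + n\right) = - 2 H + 4 n$)
$8 \left(v{\left(4,2 \right)} + 10\right) = 8 \left(\left(\left(-2\right) 4 + 4 \cdot 2\right) + 10\right) = 8 \left(\left(-8 + 8\right) + 10\right) = 8 \left(0 + 10\right) = 8 \cdot 10 = 80$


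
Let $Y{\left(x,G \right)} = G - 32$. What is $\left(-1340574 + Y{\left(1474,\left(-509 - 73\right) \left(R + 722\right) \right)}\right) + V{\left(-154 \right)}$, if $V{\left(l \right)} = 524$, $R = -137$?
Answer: $-1680552$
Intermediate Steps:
$Y{\left(x,G \right)} = -32 + G$
$\left(-1340574 + Y{\left(1474,\left(-509 - 73\right) \left(R + 722\right) \right)}\right) + V{\left(-154 \right)} = \left(-1340574 + \left(-32 + \left(-509 - 73\right) \left(-137 + 722\right)\right)\right) + 524 = \left(-1340574 - 340502\right) + 524 = -1681076 + 524 = -1680552$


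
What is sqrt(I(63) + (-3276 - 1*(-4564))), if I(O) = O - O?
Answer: 2*sqrt(322) ≈ 35.889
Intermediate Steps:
I(O) = 0
sqrt(I(63) + (-3276 - 1*(-4564))) = sqrt(0 + (-3276 - 1*(-4564))) = sqrt(0 + (-3276 + 4564)) = sqrt(0 + 1288) = sqrt(1288) = 2*sqrt(322)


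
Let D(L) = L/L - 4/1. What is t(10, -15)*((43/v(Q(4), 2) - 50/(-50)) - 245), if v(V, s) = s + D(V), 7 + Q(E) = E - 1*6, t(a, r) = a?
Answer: -2870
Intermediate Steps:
D(L) = -3 (D(L) = 1 - 4*1 = 1 - 4 = -3)
Q(E) = -13 + E (Q(E) = -7 + (E - 1*6) = -7 + (E - 6) = -7 + (-6 + E) = -13 + E)
v(V, s) = -3 + s (v(V, s) = s - 3 = -3 + s)
t(10, -15)*((43/v(Q(4), 2) - 50/(-50)) - 245) = 10*((43/(-3 + 2) - 50/(-50)) - 245) = 10*((43/(-1) - 50*(-1/50)) - 245) = 10*((43*(-1) + 1) - 245) = 10*((-43 + 1) - 245) = 10*(-42 - 245) = 10*(-287) = -2870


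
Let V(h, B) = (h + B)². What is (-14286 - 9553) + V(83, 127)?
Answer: 20261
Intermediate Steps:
V(h, B) = (B + h)²
(-14286 - 9553) + V(83, 127) = (-14286 - 9553) + (127 + 83)² = -23839 + 210² = -23839 + 44100 = 20261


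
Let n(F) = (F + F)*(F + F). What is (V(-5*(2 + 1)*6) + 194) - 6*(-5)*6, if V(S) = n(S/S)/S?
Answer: 16828/45 ≈ 373.96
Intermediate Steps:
n(F) = 4*F**2 (n(F) = (2*F)*(2*F) = 4*F**2)
V(S) = 4/S (V(S) = (4*(S/S)**2)/S = (4*1**2)/S = (4*1)/S = 4/S)
(V(-5*(2 + 1)*6) + 194) - 6*(-5)*6 = (4/((-5*(2 + 1)*6)) + 194) - 6*(-5)*6 = (4/((-5*3*6)) + 194) + 30*6 = (4/((-15*6)) + 194) + 180 = (4/(-90) + 194) + 180 = (4*(-1/90) + 194) + 180 = (-2/45 + 194) + 180 = 8728/45 + 180 = 16828/45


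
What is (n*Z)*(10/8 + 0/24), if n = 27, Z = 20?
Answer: 675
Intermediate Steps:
(n*Z)*(10/8 + 0/24) = (27*20)*(10/8 + 0/24) = 540*(10*(1/8) + 0*(1/24)) = 540*(5/4 + 0) = 540*(5/4) = 675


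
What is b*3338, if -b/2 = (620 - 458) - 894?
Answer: 4886832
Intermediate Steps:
b = 1464 (b = -2*((620 - 458) - 894) = -2*(162 - 894) = -2*(-732) = 1464)
b*3338 = 1464*3338 = 4886832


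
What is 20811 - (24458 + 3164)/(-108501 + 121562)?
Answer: 271784849/13061 ≈ 20809.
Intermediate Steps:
20811 - (24458 + 3164)/(-108501 + 121562) = 20811 - 27622/13061 = 271784849/13061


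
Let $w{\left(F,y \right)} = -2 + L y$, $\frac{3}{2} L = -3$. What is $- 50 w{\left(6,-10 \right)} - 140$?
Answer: $-1040$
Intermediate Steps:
$L = -2$ ($L = \frac{2}{3} \left(-3\right) = -2$)
$w{\left(F,y \right)} = -2 - 2 y$
$- 50 w{\left(6,-10 \right)} - 140 = - 50 \left(-2 - -20\right) - 140 = - 50 \left(-2 + 20\right) - 140 = \left(-50\right) 18 - 140 = -900 - 140 = -1040$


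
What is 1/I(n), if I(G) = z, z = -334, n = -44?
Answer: -1/334 ≈ -0.0029940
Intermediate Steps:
I(G) = -334
1/I(n) = 1/(-334) = -1/334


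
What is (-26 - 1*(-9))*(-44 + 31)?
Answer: 221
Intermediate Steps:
(-26 - 1*(-9))*(-44 + 31) = (-26 + 9)*(-13) = -17*(-13) = 221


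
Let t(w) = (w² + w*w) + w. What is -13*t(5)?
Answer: -715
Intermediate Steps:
t(w) = w + 2*w² (t(w) = (w² + w²) + w = 2*w² + w = w + 2*w²)
-13*t(5) = -65*(1 + 2*5) = -65*(1 + 10) = -65*11 = -13*55 = -715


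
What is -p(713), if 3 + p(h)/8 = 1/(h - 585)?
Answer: 383/16 ≈ 23.938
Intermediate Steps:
p(h) = -24 + 8/(-585 + h) (p(h) = -24 + 8/(h - 585) = -24 + 8/(-585 + h))
-p(713) = -8*(1756 - 3*713)/(-585 + 713) = -8*(1756 - 2139)/128 = -8*(-383)/128 = -1*(-383/16) = 383/16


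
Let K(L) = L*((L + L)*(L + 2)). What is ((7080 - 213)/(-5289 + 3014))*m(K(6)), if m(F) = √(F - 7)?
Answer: -981*√569/325 ≈ -72.002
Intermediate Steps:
K(L) = 2*L²*(2 + L) (K(L) = L*((2*L)*(2 + L)) = L*(2*L*(2 + L)) = 2*L²*(2 + L))
m(F) = √(-7 + F)
((7080 - 213)/(-5289 + 3014))*m(K(6)) = ((7080 - 213)/(-5289 + 3014))*√(-7 + 2*6²*(2 + 6)) = (6867/(-2275))*√(-7 + 2*36*8) = (6867*(-1/2275))*√(-7 + 576) = -981*√569/325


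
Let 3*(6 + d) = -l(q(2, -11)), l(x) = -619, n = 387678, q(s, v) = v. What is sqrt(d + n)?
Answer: sqrt(3490905)/3 ≈ 622.80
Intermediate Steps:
d = 601/3 (d = -6 + (-1*(-619))/3 = -6 + (1/3)*619 = -6 + 619/3 = 601/3 ≈ 200.33)
sqrt(d + n) = sqrt(601/3 + 387678) = sqrt(1163635/3) = sqrt(3490905)/3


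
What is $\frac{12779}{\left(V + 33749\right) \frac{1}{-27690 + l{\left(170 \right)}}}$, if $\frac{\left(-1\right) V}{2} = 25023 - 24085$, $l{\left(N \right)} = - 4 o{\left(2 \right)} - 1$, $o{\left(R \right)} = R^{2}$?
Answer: $- \frac{354067753}{31873} \approx -11109.0$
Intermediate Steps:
$l{\left(N \right)} = -17$ ($l{\left(N \right)} = - 4 \cdot 2^{2} - 1 = \left(-4\right) 4 - 1 = -16 - 1 = -17$)
$V = -1876$ ($V = - 2 \left(25023 - 24085\right) = \left(-2\right) 938 = -1876$)
$\frac{12779}{\left(V + 33749\right) \frac{1}{-27690 + l{\left(170 \right)}}} = \frac{12779}{\left(-1876 + 33749\right) \frac{1}{-27690 - 17}} = \frac{12779}{31873 \frac{1}{-27707}} = \frac{12779}{31873 \left(- \frac{1}{27707}\right)} = \frac{12779}{- \frac{31873}{27707}} = 12779 \left(- \frac{27707}{31873}\right) = - \frac{354067753}{31873}$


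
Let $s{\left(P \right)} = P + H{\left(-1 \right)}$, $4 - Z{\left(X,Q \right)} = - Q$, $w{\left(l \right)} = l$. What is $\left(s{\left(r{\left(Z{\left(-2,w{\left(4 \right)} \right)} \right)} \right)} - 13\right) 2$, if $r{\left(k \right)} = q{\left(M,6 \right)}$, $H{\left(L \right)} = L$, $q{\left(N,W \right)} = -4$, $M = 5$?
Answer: $-36$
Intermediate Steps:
$Z{\left(X,Q \right)} = 4 + Q$ ($Z{\left(X,Q \right)} = 4 - - Q = 4 + Q$)
$r{\left(k \right)} = -4$
$s{\left(P \right)} = -1 + P$ ($s{\left(P \right)} = P - 1 = -1 + P$)
$\left(s{\left(r{\left(Z{\left(-2,w{\left(4 \right)} \right)} \right)} \right)} - 13\right) 2 = \left(\left(-1 - 4\right) - 13\right) 2 = \left(-5 - 13\right) 2 = \left(-18\right) 2 = -36$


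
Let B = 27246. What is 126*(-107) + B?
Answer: 13764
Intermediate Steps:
126*(-107) + B = 126*(-107) + 27246 = -13482 + 27246 = 13764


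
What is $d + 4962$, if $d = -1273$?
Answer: $3689$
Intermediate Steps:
$d + 4962 = -1273 + 4962 = 3689$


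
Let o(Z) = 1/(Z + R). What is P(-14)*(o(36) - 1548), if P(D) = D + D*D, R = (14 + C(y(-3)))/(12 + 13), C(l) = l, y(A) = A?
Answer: -256656946/911 ≈ -2.8173e+5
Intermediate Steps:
R = 11/25 (R = (14 - 3)/(12 + 13) = 11/25 ≈ 0.44000)
P(D) = D + D²
o(Z) = 1/(11/25 + Z) (o(Z) = 1/(Z + 11/25) = 1/(11/25 + Z))
P(-14)*(o(36) - 1548) = (-14*(1 - 14))*(25/(11 + 25*36) - 1548) = (-14*(-13))*(25/(11 + 900) - 1548) = 182*(25/911 - 1548) = 182*(-1410203/911) = -256656946/911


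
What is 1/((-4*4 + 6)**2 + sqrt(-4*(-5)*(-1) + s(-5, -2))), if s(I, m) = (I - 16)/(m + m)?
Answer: 400/40059 - 2*I*sqrt(59)/40059 ≈ 0.0099853 - 0.00038349*I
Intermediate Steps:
s(I, m) = (-16 + I)/(2*m) (s(I, m) = (-16 + I)/((2*m)) = (-16 + I)*(1/(2*m)) = (-16 + I)/(2*m))
1/((-4*4 + 6)**2 + sqrt(-4*(-5)*(-1) + s(-5, -2))) = 1/((-4*4 + 6)**2 + sqrt(-4*(-5)*(-1) + (1/2)*(-16 - 5)/(-2))) = 1/((-16 + 6)**2 + sqrt(20*(-1) + (1/2)*(-1/2)*(-21))) = 1/((-10)**2 + sqrt(-20 + 21/4)) = 1/(100 + sqrt(-59/4)) = 1/(100 + I*sqrt(59)/2)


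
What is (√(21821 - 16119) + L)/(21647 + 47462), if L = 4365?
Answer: 4365/69109 + √5702/69109 ≈ 0.064254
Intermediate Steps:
(√(21821 - 16119) + L)/(21647 + 47462) = (√(21821 - 16119) + 4365)/(21647 + 47462) = (√5702 + 4365)/69109 = (4365 + √5702)*(1/69109) = 4365/69109 + √5702/69109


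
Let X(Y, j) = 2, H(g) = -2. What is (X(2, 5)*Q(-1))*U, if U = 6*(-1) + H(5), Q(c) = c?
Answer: 16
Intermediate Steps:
U = -8 (U = 6*(-1) - 2 = -6 - 2 = -8)
(X(2, 5)*Q(-1))*U = (2*(-1))*(-8) = -2*(-8) = 16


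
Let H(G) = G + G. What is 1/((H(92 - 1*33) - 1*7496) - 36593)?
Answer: -1/43971 ≈ -2.2742e-5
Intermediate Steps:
H(G) = 2*G
1/((H(92 - 1*33) - 1*7496) - 36593) = 1/((2*(92 - 1*33) - 1*7496) - 36593) = 1/((2*(92 - 33) - 7496) - 36593) = 1/((2*59 - 7496) - 36593) = 1/((118 - 7496) - 36593) = 1/(-7378 - 36593) = 1/(-43971) = -1/43971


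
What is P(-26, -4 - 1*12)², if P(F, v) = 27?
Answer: 729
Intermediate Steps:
P(-26, -4 - 1*12)² = 27² = 729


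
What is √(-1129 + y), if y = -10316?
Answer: I*√11445 ≈ 106.98*I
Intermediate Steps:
√(-1129 + y) = √(-1129 - 10316) = √(-11445) = I*√11445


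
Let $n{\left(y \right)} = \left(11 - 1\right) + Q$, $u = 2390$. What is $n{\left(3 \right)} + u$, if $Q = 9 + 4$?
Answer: $2413$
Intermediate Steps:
$Q = 13$
$n{\left(y \right)} = 23$ ($n{\left(y \right)} = \left(11 - 1\right) + 13 = 10 + 13 = 23$)
$n{\left(3 \right)} + u = 23 + 2390 = 2413$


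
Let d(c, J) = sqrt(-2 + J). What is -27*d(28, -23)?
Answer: -135*I ≈ -135.0*I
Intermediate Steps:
-27*d(28, -23) = -27*sqrt(-2 - 23) = -135*I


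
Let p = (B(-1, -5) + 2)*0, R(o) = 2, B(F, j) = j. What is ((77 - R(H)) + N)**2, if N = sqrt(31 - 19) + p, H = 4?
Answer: 5637 + 300*sqrt(3) ≈ 6156.6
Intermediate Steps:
p = 0 (p = (-5 + 2)*0 = -3*0 = 0)
N = 2*sqrt(3) (N = sqrt(31 - 19) + 0 = sqrt(12) + 0 = 2*sqrt(3) + 0 = 2*sqrt(3) ≈ 3.4641)
((77 - R(H)) + N)**2 = ((77 - 1*2) + 2*sqrt(3))**2 = ((77 - 2) + 2*sqrt(3))**2 = (75 + 2*sqrt(3))**2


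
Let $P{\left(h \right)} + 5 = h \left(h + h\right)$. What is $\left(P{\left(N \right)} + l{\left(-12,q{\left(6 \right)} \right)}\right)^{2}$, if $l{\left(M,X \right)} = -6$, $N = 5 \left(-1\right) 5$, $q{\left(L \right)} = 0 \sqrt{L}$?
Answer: $1535121$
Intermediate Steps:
$q{\left(L \right)} = 0$
$N = -25$ ($N = \left(-5\right) 5 = -25$)
$P{\left(h \right)} = -5 + 2 h^{2}$ ($P{\left(h \right)} = -5 + h \left(h + h\right) = -5 + h 2 h = -5 + 2 h^{2}$)
$\left(P{\left(N \right)} + l{\left(-12,q{\left(6 \right)} \right)}\right)^{2} = \left(\left(-5 + 2 \left(-25\right)^{2}\right) - 6\right)^{2} = \left(\left(-5 + 2 \cdot 625\right) - 6\right)^{2} = \left(\left(-5 + 1250\right) - 6\right)^{2} = \left(1245 - 6\right)^{2} = 1239^{2} = 1535121$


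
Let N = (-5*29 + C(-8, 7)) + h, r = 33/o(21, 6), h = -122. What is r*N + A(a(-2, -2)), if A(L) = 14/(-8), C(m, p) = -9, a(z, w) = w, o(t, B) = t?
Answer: -12193/28 ≈ -435.46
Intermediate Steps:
A(L) = -7/4 (A(L) = 14*(-1/8) = -7/4)
r = 11/7 (r = 33/21 = 33*(1/21) = 11/7 ≈ 1.5714)
N = -276 (N = (-5*29 - 9) - 122 = (-145 - 9) - 122 = -154 - 122 = -276)
r*N + A(a(-2, -2)) = (11/7)*(-276) - 7/4 = -3036/7 - 7/4 = -12193/28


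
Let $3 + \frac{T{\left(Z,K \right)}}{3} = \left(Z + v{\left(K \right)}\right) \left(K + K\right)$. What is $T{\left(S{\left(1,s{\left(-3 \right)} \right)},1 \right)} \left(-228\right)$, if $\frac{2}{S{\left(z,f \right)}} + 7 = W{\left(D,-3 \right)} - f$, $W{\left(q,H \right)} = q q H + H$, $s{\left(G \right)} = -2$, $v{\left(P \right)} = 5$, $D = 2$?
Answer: $- \frac{23256}{5} \approx -4651.2$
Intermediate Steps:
$W{\left(q,H \right)} = H + H q^{2}$ ($W{\left(q,H \right)} = q^{2} H + H = H q^{2} + H = H + H q^{2}$)
$S{\left(z,f \right)} = \frac{2}{-22 - f}$ ($S{\left(z,f \right)} = \frac{2}{-7 - \left(f + 3 \left(1 + 2^{2}\right)\right)} = \frac{2}{-7 - \left(f + 3 \left(1 + 4\right)\right)} = \frac{2}{-7 - \left(15 + f\right)} = \frac{2}{-22 - f}$)
$T{\left(Z,K \right)} = -9 + 6 K \left(5 + Z\right)$ ($T{\left(Z,K \right)} = -9 + 3 \left(Z + 5\right) \left(K + K\right) = -9 + 3 \left(5 + Z\right) 2 K = -9 + 3 \cdot 2 K \left(5 + Z\right) = -9 + 6 K \left(5 + Z\right)$)
$T{\left(S{\left(1,s{\left(-3 \right)} \right)},1 \right)} \left(-228\right) = \left(-9 + 30 \cdot 1 + 6 \cdot 1 \left(- \frac{2}{22 - 2}\right)\right) \left(-228\right) = \left(-9 + 30 + 6 \cdot 1 \left(- \frac{2}{20}\right)\right) \left(-228\right) = \left(-9 + 30 + 6 \cdot 1 \left(\left(-2\right) \frac{1}{20}\right)\right) \left(-228\right) = \left(-9 + 30 + 6 \cdot 1 \left(- \frac{1}{10}\right)\right) \left(-228\right) = \left(-9 + 30 - \frac{3}{5}\right) \left(-228\right) = \frac{102}{5} \left(-228\right) = - \frac{23256}{5}$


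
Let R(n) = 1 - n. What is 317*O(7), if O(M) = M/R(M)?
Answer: -2219/6 ≈ -369.83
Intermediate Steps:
O(M) = M/(1 - M)
317*O(7) = 317*(-1*7/(-1 + 7)) = 317*(-1*7/6) = 317*(-1*7*1/6) = 317*(-7/6) = -2219/6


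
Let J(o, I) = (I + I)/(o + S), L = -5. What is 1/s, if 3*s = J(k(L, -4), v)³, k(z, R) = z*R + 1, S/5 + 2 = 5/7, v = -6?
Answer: -14739/2744 ≈ -5.3714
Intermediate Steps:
S = -45/7 (S = -10 + 5*(5/7) = -10 + 25/7 = -45/7 ≈ -6.4286)
k(z, R) = 1 + R*z (k(z, R) = R*z + 1 = 1 + R*z)
J(o, I) = 2*I/(-45/7 + o) (J(o, I) = (I + I)/(o - 45/7) = (2*I)/(-45/7 + o) = 2*I/(-45/7 + o))
s = -2744/14739 (s = (14*(-6)/(-45 + 7*(1 - 4*(-5))))³/3 = (14*(-6)/(-45 + 7*(1 + 20)))³/3 = (14*(-6)/(-45 + 7*21))³/3 = (14*(-6)/(-45 + 147))³/3 = (14*(-6)/102)³/3 = (14*(-6)*(1/102))³/3 = (-14/17)³/3 = (⅓)*(-2744/4913) = -2744/14739 ≈ -0.18617)
1/s = 1/(-2744/14739) = -14739/2744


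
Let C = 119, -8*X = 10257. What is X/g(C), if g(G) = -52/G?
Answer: 93891/32 ≈ 2934.1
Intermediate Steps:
X = -10257/8 (X = -⅛*10257 = -10257/8 ≈ -1282.1)
X/g(C) = -10257/(8*((-52/119))) = -10257/(8*((-52*1/119))) = -10257/(8*(-52/119)) = -10257/8*(-119/52) = 93891/32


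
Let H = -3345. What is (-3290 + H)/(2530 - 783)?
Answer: -6635/1747 ≈ -3.7979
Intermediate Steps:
(-3290 + H)/(2530 - 783) = (-3290 - 3345)/(2530 - 783) = -6635/1747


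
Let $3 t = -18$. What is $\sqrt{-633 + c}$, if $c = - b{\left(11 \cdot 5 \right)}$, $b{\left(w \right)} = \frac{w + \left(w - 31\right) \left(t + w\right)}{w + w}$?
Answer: $\frac{i \sqrt{7794710}}{110} \approx 25.381 i$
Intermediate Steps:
$t = -6$ ($t = \frac{1}{3} \left(-18\right) = -6$)
$b{\left(w \right)} = \frac{w + \left(-31 + w\right) \left(-6 + w\right)}{2 w}$ ($b{\left(w \right)} = \frac{w + \left(w - 31\right) \left(-6 + w\right)}{w + w} = \frac{w + \left(-31 + w\right) \left(-6 + w\right)}{2 w}$)
$c = - \frac{1231}{110}$ ($c = - (-18 + \frac{11 \cdot 5}{2} + \frac{93}{11 \cdot 5}) = - (-18 + \frac{1}{2} \cdot 55 + \frac{93}{55}) = - (-18 + \frac{55}{2} + 93 \cdot \frac{1}{55}) = - (-18 + \frac{55}{2} + \frac{93}{55}) = \left(-1\right) \frac{1231}{110} = - \frac{1231}{110} \approx -11.191$)
$\sqrt{-633 + c} = \sqrt{-633 - \frac{1231}{110}} = \sqrt{- \frac{70861}{110}} = \frac{i \sqrt{7794710}}{110}$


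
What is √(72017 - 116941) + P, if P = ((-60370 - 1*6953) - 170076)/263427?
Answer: -79133/87809 + 2*I*√11231 ≈ -0.90119 + 211.95*I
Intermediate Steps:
P = -79133/87809 (P = ((-60370 - 6953) - 170076)*(1/263427) = (-67323 - 170076)*(1/263427) = -237399*1/263427 = -79133/87809 ≈ -0.90119)
√(72017 - 116941) + P = √(72017 - 116941) - 79133/87809 = √(-44924) - 79133/87809 = 2*I*√11231 - 79133/87809 = -79133/87809 + 2*I*√11231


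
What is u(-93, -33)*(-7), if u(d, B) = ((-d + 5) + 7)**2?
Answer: -77175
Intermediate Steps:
u(d, B) = (12 - d)**2 (u(d, B) = ((5 - d) + 7)**2 = (12 - d)**2)
u(-93, -33)*(-7) = (-12 - 93)**2*(-7) = (-105)**2*(-7) = 11025*(-7) = -77175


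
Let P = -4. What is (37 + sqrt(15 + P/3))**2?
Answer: (111 + sqrt(123))**2/9 ≈ 1656.2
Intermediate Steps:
(37 + sqrt(15 + P/3))**2 = (37 + sqrt(15 - 4/3))**2 = (37 + sqrt(41/3))**2 = (37 + sqrt(123)/3)**2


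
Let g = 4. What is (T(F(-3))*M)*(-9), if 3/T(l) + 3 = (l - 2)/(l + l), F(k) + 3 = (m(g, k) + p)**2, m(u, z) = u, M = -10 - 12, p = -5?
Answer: -297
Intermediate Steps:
M = -22
F(k) = -2 (F(k) = -3 + (4 - 5)**2 = -3 + (-1)**2 = -3 + 1 = -2)
T(l) = 3/(-3 + (-2 + l)/(2*l)) (T(l) = 3/(-3 + (l - 2)/(l + l)) = 3/(-3 + (-2 + l)/((2*l))) = 3/(-3 + (-2 + l)*(1/(2*l))) = 3/(-3 + (-2 + l)/(2*l)))
(T(F(-3))*M)*(-9) = (-6*(-2)/(2 + 5*(-2))*(-22))*(-9) = (-6*(-2)/(2 - 10)*(-22))*(-9) = (-6*(-2)/(-8)*(-22))*(-9) = (-6*(-2)*(-1/8)*(-22))*(-9) = -3/2*(-22)*(-9) = 33*(-9) = -297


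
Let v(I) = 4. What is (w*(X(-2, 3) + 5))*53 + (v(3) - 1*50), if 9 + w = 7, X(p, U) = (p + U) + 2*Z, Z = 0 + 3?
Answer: -1318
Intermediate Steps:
Z = 3
X(p, U) = 6 + U + p (X(p, U) = (p + U) + 2*3 = (U + p) + 6 = 6 + U + p)
w = -2 (w = -9 + 7 = -2)
(w*(X(-2, 3) + 5))*53 + (v(3) - 1*50) = -2*((6 + 3 - 2) + 5)*53 + (4 - 1*50) = -2*(7 + 5)*53 + (4 - 50) = -2*12*53 - 46 = -24*53 - 46 = -1272 - 46 = -1318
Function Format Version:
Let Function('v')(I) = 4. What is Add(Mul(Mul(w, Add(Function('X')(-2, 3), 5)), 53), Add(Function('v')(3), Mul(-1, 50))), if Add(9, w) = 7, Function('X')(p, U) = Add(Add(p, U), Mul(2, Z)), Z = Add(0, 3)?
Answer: -1318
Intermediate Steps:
Z = 3
Function('X')(p, U) = Add(6, U, p) (Function('X')(p, U) = Add(Add(p, U), Mul(2, 3)) = Add(Add(U, p), 6) = Add(6, U, p))
w = -2 (w = Add(-9, 7) = -2)
Add(Mul(Mul(w, Add(Function('X')(-2, 3), 5)), 53), Add(Function('v')(3), Mul(-1, 50))) = Add(Mul(Mul(-2, Add(Add(6, 3, -2), 5)), 53), Add(4, Mul(-1, 50))) = Add(Mul(Mul(-2, Add(7, 5)), 53), Add(4, -50)) = Add(Mul(Mul(-2, 12), 53), -46) = Add(Mul(-24, 53), -46) = Add(-1272, -46) = -1318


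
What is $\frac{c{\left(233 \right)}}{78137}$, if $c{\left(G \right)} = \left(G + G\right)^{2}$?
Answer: $\frac{217156}{78137} \approx 2.7792$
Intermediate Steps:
$c{\left(G \right)} = 4 G^{2}$ ($c{\left(G \right)} = \left(2 G\right)^{2} = 4 G^{2}$)
$\frac{c{\left(233 \right)}}{78137} = \frac{4 \cdot 233^{2}}{78137} = 4 \cdot 54289 \cdot \frac{1}{78137} = 217156 \cdot \frac{1}{78137} = \frac{217156}{78137}$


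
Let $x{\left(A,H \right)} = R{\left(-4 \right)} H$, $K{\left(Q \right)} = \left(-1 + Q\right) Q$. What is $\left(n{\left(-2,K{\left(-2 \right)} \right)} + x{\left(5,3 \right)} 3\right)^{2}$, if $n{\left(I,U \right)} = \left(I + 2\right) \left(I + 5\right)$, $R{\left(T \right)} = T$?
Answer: $1296$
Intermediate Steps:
$K{\left(Q \right)} = Q \left(-1 + Q\right)$
$n{\left(I,U \right)} = \left(2 + I\right) \left(5 + I\right)$
$x{\left(A,H \right)} = - 4 H$
$\left(n{\left(-2,K{\left(-2 \right)} \right)} + x{\left(5,3 \right)} 3\right)^{2} = \left(\left(10 + \left(-2\right)^{2} + 7 \left(-2\right)\right) + \left(-4\right) 3 \cdot 3\right)^{2} = \left(\left(10 + 4 - 14\right) - 36\right)^{2} = \left(0 - 36\right)^{2} = \left(-36\right)^{2} = 1296$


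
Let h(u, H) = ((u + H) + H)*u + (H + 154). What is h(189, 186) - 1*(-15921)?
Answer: 122290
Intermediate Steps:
h(u, H) = 154 + H + u*(u + 2*H) (h(u, H) = ((H + u) + H)*u + (154 + H) = (u + 2*H)*u + (154 + H) = u*(u + 2*H) + (154 + H) = 154 + H + u*(u + 2*H))
h(189, 186) - 1*(-15921) = (154 + 186 + 189² + 2*186*189) - 1*(-15921) = (154 + 186 + 35721 + 70308) + 15921 = 106369 + 15921 = 122290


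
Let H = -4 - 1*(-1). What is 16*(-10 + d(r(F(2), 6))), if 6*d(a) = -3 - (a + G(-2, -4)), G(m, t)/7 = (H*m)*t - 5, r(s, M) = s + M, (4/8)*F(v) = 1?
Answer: 352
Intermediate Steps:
F(v) = 2 (F(v) = 2*1 = 2)
H = -3 (H = -4 + 1 = -3)
r(s, M) = M + s
G(m, t) = -35 - 21*m*t (G(m, t) = 7*((-3*m)*t - 5) = 7*(-3*m*t - 5) = 7*(-5 - 3*m*t) = -35 - 21*m*t)
d(a) = 100/3 - a/6 (d(a) = (-3 - (a + (-35 - 21*(-2)*(-4))))/6 = (-3 - (a + (-35 - 168)))/6 = (-3 - (a - 203))/6 = (-3 - (-203 + a))/6 = (-3 + (203 - a))/6 = (200 - a)/6 = 100/3 - a/6)
16*(-10 + d(r(F(2), 6))) = 16*(-10 + (100/3 - (6 + 2)/6)) = 16*(-10 + (100/3 - ⅙*8)) = 16*(-10 + (100/3 - 4/3)) = 16*(-10 + 32) = 16*22 = 352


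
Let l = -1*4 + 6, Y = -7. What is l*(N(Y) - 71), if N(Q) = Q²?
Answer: -44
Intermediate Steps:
l = 2 (l = -4 + 6 = 2)
l*(N(Y) - 71) = 2*((-7)² - 71) = 2*(49 - 71) = 2*(-22) = -44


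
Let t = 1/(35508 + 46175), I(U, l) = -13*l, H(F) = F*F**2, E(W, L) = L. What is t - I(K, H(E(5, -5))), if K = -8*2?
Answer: -132734874/81683 ≈ -1625.0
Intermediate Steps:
H(F) = F**3
K = -16
t = 1/81683 ≈ 1.2242e-5
t - I(K, H(E(5, -5))) = 1/81683 - (-13)*(-5)**3 = 1/81683 - (-13)*(-125) = 1/81683 - 1*1625 = 1/81683 - 1625 = -132734874/81683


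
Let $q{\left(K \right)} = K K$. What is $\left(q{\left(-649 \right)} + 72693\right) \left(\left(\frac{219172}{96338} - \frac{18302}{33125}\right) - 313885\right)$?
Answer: $- \frac{247357706948780070222}{1595598125} \approx -1.5503 \cdot 10^{11}$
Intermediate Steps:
$q{\left(K \right)} = K^{2}$
$\left(q{\left(-649 \right)} + 72693\right) \left(\left(\frac{219172}{96338} - \frac{18302}{33125}\right) - 313885\right) = \left(\left(-649\right)^{2} + 72693\right) \left(\left(\frac{219172}{96338} - \frac{18302}{33125}\right) - 313885\right) = \left(421201 + 72693\right) \left(\left(219172 \cdot \frac{1}{96338} - \frac{18302}{33125}\right) - 313885\right) = 493894 \left(\left(\frac{109586}{48169} - \frac{18302}{33125}\right) - 313885\right) = 493894 \left(\frac{2748447212}{1595598125} - 313885\right) = 493894 \left(- \frac{500831569018413}{1595598125}\right) = - \frac{247357706948780070222}{1595598125}$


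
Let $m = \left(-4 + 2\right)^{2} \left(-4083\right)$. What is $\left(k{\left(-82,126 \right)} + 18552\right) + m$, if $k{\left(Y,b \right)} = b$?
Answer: $2346$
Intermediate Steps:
$m = -16332$ ($m = \left(-2\right)^{2} \left(-4083\right) = 4 \left(-4083\right) = -16332$)
$\left(k{\left(-82,126 \right)} + 18552\right) + m = \left(126 + 18552\right) - 16332 = 18678 - 16332 = 2346$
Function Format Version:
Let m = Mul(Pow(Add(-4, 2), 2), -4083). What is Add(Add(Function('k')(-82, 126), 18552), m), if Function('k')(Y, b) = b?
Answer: 2346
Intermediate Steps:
m = -16332 (m = Mul(Pow(-2, 2), -4083) = Mul(4, -4083) = -16332)
Add(Add(Function('k')(-82, 126), 18552), m) = Add(Add(126, 18552), -16332) = Add(18678, -16332) = 2346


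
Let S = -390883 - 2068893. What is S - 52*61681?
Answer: -5667188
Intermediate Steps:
S = -2459776
S - 52*61681 = -2459776 - 52*61681 = -2459776 - 1*3207412 = -2459776 - 3207412 = -5667188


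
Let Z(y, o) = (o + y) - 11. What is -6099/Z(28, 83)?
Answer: -6099/100 ≈ -60.990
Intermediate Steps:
Z(y, o) = -11 + o + y
-6099/Z(28, 83) = -6099/(-11 + 83 + 28) = -6099/100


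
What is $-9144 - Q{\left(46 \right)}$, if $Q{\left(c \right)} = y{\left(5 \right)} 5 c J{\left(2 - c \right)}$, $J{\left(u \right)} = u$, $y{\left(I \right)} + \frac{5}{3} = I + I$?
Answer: $\frac{225568}{3} \approx 75189.0$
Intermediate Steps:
$y{\left(I \right)} = - \frac{5}{3} + 2 I$ ($y{\left(I \right)} = - \frac{5}{3} + \left(I + I\right) = - \frac{5}{3} + 2 I$)
$Q{\left(c \right)} = \frac{125 c \left(2 - c\right)}{3}$ ($Q{\left(c \right)} = \left(- \frac{5}{3} + 2 \cdot 5\right) 5 c \left(2 - c\right) = \left(- \frac{5}{3} + 10\right) 5 c \left(2 - c\right) = \frac{25 \cdot 5 c}{3} \left(2 - c\right) = \frac{125 c}{3} \left(2 - c\right) = \frac{125 c \left(2 - c\right)}{3}$)
$-9144 - Q{\left(46 \right)} = -9144 - \frac{125}{3} \cdot 46 \left(2 - 46\right) = -9144 - \frac{125}{3} \cdot 46 \left(-44\right) = -9144 - - \frac{253000}{3} = -9144 + \frac{253000}{3} = \frac{225568}{3}$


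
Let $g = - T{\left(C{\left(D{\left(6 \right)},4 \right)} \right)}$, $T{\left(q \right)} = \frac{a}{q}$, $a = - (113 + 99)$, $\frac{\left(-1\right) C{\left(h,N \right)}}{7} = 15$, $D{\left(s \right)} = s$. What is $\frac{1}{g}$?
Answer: $- \frac{105}{212} \approx -0.49528$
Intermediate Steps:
$C{\left(h,N \right)} = -105$ ($C{\left(h,N \right)} = \left(-7\right) 15 = -105$)
$a = -212$ ($a = \left(-1\right) 212 = -212$)
$T{\left(q \right)} = - \frac{212}{q}$
$g = - \frac{212}{105}$ ($g = - \frac{-212}{-105} = - \frac{\left(-212\right) \left(-1\right)}{105} = \left(-1\right) \frac{212}{105} = - \frac{212}{105} \approx -2.019$)
$\frac{1}{g} = \frac{1}{- \frac{212}{105}} = - \frac{105}{212}$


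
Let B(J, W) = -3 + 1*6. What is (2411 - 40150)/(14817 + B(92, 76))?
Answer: -2903/1140 ≈ -2.5465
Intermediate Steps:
B(J, W) = 3 (B(J, W) = -3 + 6 = 3)
(2411 - 40150)/(14817 + B(92, 76)) = (2411 - 40150)/(14817 + 3) = -37739/14820 = -37739*1/14820 = -2903/1140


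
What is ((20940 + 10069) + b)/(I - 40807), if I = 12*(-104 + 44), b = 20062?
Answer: -51071/41527 ≈ -1.2298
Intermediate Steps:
I = -720 (I = 12*(-60) = -720)
((20940 + 10069) + b)/(I - 40807) = ((20940 + 10069) + 20062)/(-720 - 40807) = (31009 + 20062)/(-41527) = 51071*(-1/41527) = -51071/41527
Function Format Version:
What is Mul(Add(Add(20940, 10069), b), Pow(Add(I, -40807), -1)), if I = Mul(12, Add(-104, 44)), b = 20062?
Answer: Rational(-51071, 41527) ≈ -1.2298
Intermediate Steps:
I = -720 (I = Mul(12, -60) = -720)
Mul(Add(Add(20940, 10069), b), Pow(Add(I, -40807), -1)) = Mul(Add(Add(20940, 10069), 20062), Pow(Add(-720, -40807), -1)) = Mul(Add(31009, 20062), Pow(-41527, -1)) = Mul(51071, Rational(-1, 41527)) = Rational(-51071, 41527)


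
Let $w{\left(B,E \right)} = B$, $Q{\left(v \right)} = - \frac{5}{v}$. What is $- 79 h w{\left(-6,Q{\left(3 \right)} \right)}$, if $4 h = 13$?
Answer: $\frac{3081}{2} \approx 1540.5$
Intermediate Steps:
$h = \frac{13}{4}$ ($h = \frac{1}{4} \cdot 13 = \frac{13}{4} \approx 3.25$)
$- 79 h w{\left(-6,Q{\left(3 \right)} \right)} = \left(-79\right) \frac{13}{4} \left(-6\right) = \left(- \frac{1027}{4}\right) \left(-6\right) = \frac{3081}{2}$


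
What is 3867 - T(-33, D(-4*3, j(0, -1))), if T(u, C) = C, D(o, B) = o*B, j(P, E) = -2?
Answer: 3843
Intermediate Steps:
D(o, B) = B*o
3867 - T(-33, D(-4*3, j(0, -1))) = 3867 - (-2)*(-4*3) = 3867 - (-2)*(-12) = 3867 - 1*24 = 3867 - 24 = 3843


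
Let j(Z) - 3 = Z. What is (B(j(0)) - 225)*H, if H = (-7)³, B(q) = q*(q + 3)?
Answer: 71001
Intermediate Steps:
j(Z) = 3 + Z
B(q) = q*(3 + q)
H = -343
(B(j(0)) - 225)*H = ((3 + 0)*(3 + (3 + 0)) - 225)*(-343) = (3*(3 + 3) - 225)*(-343) = (3*6 - 225)*(-343) = (18 - 225)*(-343) = -207*(-343) = 71001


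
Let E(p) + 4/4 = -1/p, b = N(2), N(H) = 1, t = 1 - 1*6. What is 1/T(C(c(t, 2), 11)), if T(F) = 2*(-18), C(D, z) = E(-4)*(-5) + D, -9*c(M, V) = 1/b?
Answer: -1/36 ≈ -0.027778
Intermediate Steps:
t = -5 (t = 1 - 6 = -5)
b = 1
E(p) = -1 - 1/p
c(M, V) = -⅑ (c(M, V) = -⅑/1 = -⅑*1 = -⅑)
C(D, z) = 15/4 + D (C(D, z) = ((-1 - 1*(-4))/(-4))*(-5) + D = -(-1 + 4)/4*(-5) + D = -¼*3*(-5) + D = -¾*(-5) + D = 15/4 + D)
T(F) = -36
1/T(C(c(t, 2), 11)) = 1/(-36) = -1/36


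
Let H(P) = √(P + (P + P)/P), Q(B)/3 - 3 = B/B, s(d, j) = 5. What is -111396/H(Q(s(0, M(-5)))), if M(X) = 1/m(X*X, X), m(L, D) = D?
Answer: -55698*√14/7 ≈ -29772.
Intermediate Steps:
M(X) = 1/X
Q(B) = 12 (Q(B) = 9 + 3*(B/B) = 9 + 3*1 = 9 + 3 = 12)
H(P) = √(2 + P) (H(P) = √(P + (2*P)/P) = √(P + 2) = √(2 + P))
-111396/H(Q(s(0, M(-5)))) = -111396/√(2 + 12) = -111396*√14/14 = -55698*√14/7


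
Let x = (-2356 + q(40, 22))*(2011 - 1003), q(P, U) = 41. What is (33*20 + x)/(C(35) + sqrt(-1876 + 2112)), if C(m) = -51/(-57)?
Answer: 753513780/84907 - 1684324920*sqrt(59)/84907 ≈ -1.4350e+5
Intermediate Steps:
C(m) = 17/19 (C(m) = -51*(-1/57) = 17/19)
x = -2333520 (x = (-2356 + 41)*(2011 - 1003) = -2315*1008 = -2333520)
(33*20 + x)/(C(35) + sqrt(-1876 + 2112)) = (33*20 - 2333520)/(17/19 + sqrt(-1876 + 2112)) = (660 - 2333520)/(17/19 + sqrt(236)) = -2332860/(17/19 + 2*sqrt(59))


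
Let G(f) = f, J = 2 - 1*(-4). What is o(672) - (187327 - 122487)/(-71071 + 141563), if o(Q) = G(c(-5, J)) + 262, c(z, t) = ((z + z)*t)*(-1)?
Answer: 5658396/17623 ≈ 321.08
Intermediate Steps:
J = 6 (J = 2 + 4 = 6)
c(z, t) = -2*t*z (c(z, t) = ((2*z)*t)*(-1) = (2*t*z)*(-1) = -2*t*z)
o(Q) = 322 (o(Q) = -2*6*(-5) + 262 = 60 + 262 = 322)
o(672) - (187327 - 122487)/(-71071 + 141563) = 322 - (187327 - 122487)/(-71071 + 141563) = 322 - 64840/70492 = 322 - 1*16210/17623 = 322 - 16210/17623 = 5658396/17623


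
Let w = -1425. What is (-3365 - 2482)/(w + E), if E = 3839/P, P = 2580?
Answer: 15085260/3672661 ≈ 4.1074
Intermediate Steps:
E = 3839/2580 ≈ 1.4880
(-3365 - 2482)/(w + E) = (-3365 - 2482)/(-1425 + 3839/2580) = -5847/(-3672661/2580) = -5847*(-2580/3672661) = 15085260/3672661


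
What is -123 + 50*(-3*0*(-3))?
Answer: -123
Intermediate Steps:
-123 + 50*(-3*0*(-3)) = -123 + 50*(0*(-3)) = -123 + 50*0 = -123 + 0 = -123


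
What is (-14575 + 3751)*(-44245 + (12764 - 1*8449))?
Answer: 432202320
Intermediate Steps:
(-14575 + 3751)*(-44245 + (12764 - 1*8449)) = -10824*(-44245 + (12764 - 8449)) = -10824*(-44245 + 4315) = -10824*(-39930) = 432202320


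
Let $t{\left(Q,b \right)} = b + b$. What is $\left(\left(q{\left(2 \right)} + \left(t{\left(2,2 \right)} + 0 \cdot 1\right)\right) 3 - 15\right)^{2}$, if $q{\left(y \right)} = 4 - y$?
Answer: $9$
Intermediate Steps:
$t{\left(Q,b \right)} = 2 b$
$\left(\left(q{\left(2 \right)} + \left(t{\left(2,2 \right)} + 0 \cdot 1\right)\right) 3 - 15\right)^{2} = \left(\left(\left(4 - 2\right) + \left(2 \cdot 2 + 0 \cdot 1\right)\right) 3 - 15\right)^{2} = \left(\left(\left(4 - 2\right) + \left(4 + 0\right)\right) 3 - 15\right)^{2} = \left(\left(2 + 4\right) 3 - 15\right)^{2} = \left(6 \cdot 3 - 15\right)^{2} = \left(18 - 15\right)^{2} = 3^{2} = 9$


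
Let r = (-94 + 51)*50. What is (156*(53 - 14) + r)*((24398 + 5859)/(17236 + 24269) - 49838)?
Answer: -8137463000422/41505 ≈ -1.9606e+8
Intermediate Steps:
r = -2150 (r = -43*50 = -2150)
(156*(53 - 14) + r)*((24398 + 5859)/(17236 + 24269) - 49838) = (156*(53 - 14) - 2150)*((24398 + 5859)/(17236 + 24269) - 49838) = (156*39 - 2150)*(30257/41505 - 49838) = (6084 - 2150)*(30257*(1/41505) - 49838) = 3934*(30257/41505 - 49838) = 3934*(-2068495933/41505) = -8137463000422/41505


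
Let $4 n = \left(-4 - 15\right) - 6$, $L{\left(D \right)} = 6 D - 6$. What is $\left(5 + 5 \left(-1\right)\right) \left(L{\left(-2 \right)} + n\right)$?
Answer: $0$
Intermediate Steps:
$L{\left(D \right)} = -6 + 6 D$
$n = - \frac{25}{4}$ ($n = \frac{\left(-4 - 15\right) - 6}{4} = \frac{-19 - 6}{4} = \frac{1}{4} \left(-25\right) = - \frac{25}{4} \approx -6.25$)
$\left(5 + 5 \left(-1\right)\right) \left(L{\left(-2 \right)} + n\right) = \left(5 + 5 \left(-1\right)\right) \left(\left(-6 + 6 \left(-2\right)\right) - \frac{25}{4}\right) = \left(5 - 5\right) \left(\left(-6 - 12\right) - \frac{25}{4}\right) = 0 \left(-18 - \frac{25}{4}\right) = 0 \left(- \frac{97}{4}\right) = 0$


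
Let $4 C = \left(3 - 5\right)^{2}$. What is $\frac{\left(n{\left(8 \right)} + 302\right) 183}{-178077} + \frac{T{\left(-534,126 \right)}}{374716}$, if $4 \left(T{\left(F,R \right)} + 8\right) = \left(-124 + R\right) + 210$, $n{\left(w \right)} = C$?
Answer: $- \frac{6923204673}{22242767044} \approx -0.31126$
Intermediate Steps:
$C = 1$ ($C = \frac{\left(3 - 5\right)^{2}}{4} = \frac{\left(-2\right)^{2}}{4} = \frac{1}{4} \cdot 4 = 1$)
$n{\left(w \right)} = 1$
$T{\left(F,R \right)} = \frac{27}{2} + \frac{R}{4}$ ($T{\left(F,R \right)} = -8 + \frac{\left(-124 + R\right) + 210}{4} = -8 + \frac{86 + R}{4} = -8 + \left(\frac{43}{2} + \frac{R}{4}\right) = \frac{27}{2} + \frac{R}{4}$)
$\frac{\left(n{\left(8 \right)} + 302\right) 183}{-178077} + \frac{T{\left(-534,126 \right)}}{374716} = \frac{\left(1 + 302\right) 183}{-178077} + \frac{\frac{27}{2} + \frac{1}{4} \cdot 126}{374716} = 303 \cdot 183 \left(- \frac{1}{178077}\right) + \left(\frac{27}{2} + \frac{63}{2}\right) \frac{1}{374716} = 55449 \left(- \frac{1}{178077}\right) + 45 \cdot \frac{1}{374716} = - \frac{18483}{59359} + \frac{45}{374716} = - \frac{6923204673}{22242767044}$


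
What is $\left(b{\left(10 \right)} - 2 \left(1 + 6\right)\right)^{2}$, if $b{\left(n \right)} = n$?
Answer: $16$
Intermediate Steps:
$\left(b{\left(10 \right)} - 2 \left(1 + 6\right)\right)^{2} = \left(10 - 2 \left(1 + 6\right)\right)^{2} = \left(10 - 14\right)^{2} = \left(-4\right)^{2} = 16$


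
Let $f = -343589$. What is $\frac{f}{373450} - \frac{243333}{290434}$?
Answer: $- \frac{2508718901}{1427139175} \approx -1.7579$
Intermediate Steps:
$\frac{f}{373450} - \frac{243333}{290434} = - \frac{343589}{373450} - \frac{243333}{290434} = \left(-343589\right) \frac{1}{373450} - \frac{12807}{15286} = - \frac{343589}{373450} - \frac{12807}{15286} = - \frac{2508718901}{1427139175}$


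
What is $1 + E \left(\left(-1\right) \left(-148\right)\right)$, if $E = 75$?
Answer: $11101$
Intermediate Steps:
$1 + E \left(\left(-1\right) \left(-148\right)\right) = 1 + 75 \left(\left(-1\right) \left(-148\right)\right) = 1 + 75 \cdot 148 = 1 + 11100 = 11101$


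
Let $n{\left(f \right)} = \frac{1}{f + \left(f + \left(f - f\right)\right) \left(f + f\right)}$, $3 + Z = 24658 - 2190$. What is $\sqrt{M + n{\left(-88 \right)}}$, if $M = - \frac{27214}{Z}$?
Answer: $\frac{i \sqrt{57993184343094}}{6919220} \approx 1.1006 i$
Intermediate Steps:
$Z = 22465$ ($Z = -3 + \left(24658 - 2190\right) = -3 + 22468 = 22465$)
$M = - \frac{27214}{22465} \approx -1.2114$
$n{\left(f \right)} = \frac{1}{f + 2 f^{2}}$ ($n{\left(f \right)} = \frac{1}{f + \left(f + 0\right) 2 f} = \frac{1}{f + f 2 f} = \frac{1}{f + 2 f^{2}}$)
$\sqrt{M + n{\left(-88 \right)}} = \sqrt{- \frac{27214}{22465} + \frac{1}{\left(-88\right) \left(1 + 2 \left(-88\right)\right)}} = \sqrt{- \frac{27214}{22465} - \frac{1}{88 \left(1 - 176\right)}} = \sqrt{- \frac{27214}{22465} - \frac{1}{88 \left(-175\right)}} = \sqrt{- \frac{27214}{22465} - - \frac{1}{15400}} = \sqrt{- \frac{27214}{22465} + \frac{1}{15400}} = \sqrt{- \frac{83814627}{69192200}} = \frac{i \sqrt{57993184343094}}{6919220}$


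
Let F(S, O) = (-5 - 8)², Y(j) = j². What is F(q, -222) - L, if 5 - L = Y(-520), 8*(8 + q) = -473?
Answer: 270564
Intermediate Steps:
q = -537/8 (q = -8 + (⅛)*(-473) = -8 - 473/8 = -537/8 ≈ -67.125)
F(S, O) = 169 (F(S, O) = (-13)² = 169)
L = -270395 (L = 5 - 1*(-520)² = 5 - 1*270400 = 5 - 270400 = -270395)
F(q, -222) - L = 169 - 1*(-270395) = 169 + 270395 = 270564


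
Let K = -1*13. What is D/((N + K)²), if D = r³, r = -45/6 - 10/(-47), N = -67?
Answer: -12856765/212629504 ≈ -0.060466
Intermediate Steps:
K = -13
r = -685/94 (r = -45*⅙ - 10*(-1/47) = -15/2 + 10/47 = -685/94 ≈ -7.2872)
D = -321419125/830584 (D = (-685/94)³ = -321419125/830584 ≈ -386.98)
D/((N + K)²) = -321419125/(830584*(-67 - 13)²) = -321419125/(830584*((-80)²)) = -321419125/830584/6400 = -321419125/830584*1/6400 = -12856765/212629504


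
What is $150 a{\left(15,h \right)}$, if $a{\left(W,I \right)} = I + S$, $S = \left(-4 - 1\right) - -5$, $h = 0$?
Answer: $0$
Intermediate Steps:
$S = 0$ ($S = \left(-4 - 1\right) + 5 = -5 + 5 = 0$)
$a{\left(W,I \right)} = I$ ($a{\left(W,I \right)} = I + 0 = I$)
$150 a{\left(15,h \right)} = 150 \cdot 0 = 0$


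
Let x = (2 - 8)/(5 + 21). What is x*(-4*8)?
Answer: 96/13 ≈ 7.3846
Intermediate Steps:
x = -3/13 (x = -6/26 = -6*1/26 = -3/13 ≈ -0.23077)
x*(-4*8) = -(-12)*8/13 = -3/13*(-32) = 96/13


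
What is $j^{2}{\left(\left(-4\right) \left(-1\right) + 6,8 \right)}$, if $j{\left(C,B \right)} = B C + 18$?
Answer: $9604$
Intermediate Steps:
$j{\left(C,B \right)} = 18 + B C$
$j^{2}{\left(\left(-4\right) \left(-1\right) + 6,8 \right)} = \left(18 + 8 \left(\left(-4\right) \left(-1\right) + 6\right)\right)^{2} = \left(18 + 8 \left(4 + 6\right)\right)^{2} = \left(18 + 8 \cdot 10\right)^{2} = \left(18 + 80\right)^{2} = 98^{2} = 9604$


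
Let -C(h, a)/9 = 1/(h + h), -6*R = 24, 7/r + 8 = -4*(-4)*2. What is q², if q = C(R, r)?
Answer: 81/64 ≈ 1.2656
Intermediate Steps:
r = 7/24 (r = 7/(-8 - 4*(-4)*2) = 7/(-8 + 16*2) = 7/(-8 + 32) = 7/24 ≈ 0.29167)
R = -4 (R = -⅙*24 = -4)
C(h, a) = -9/(2*h) (C(h, a) = -9/(h + h) = -9*1/(2*h) = -9/(2*h))
q = 9/8 (q = -9/2/(-4) = -9/2*(-¼) = 9/8 ≈ 1.1250)
q² = (9/8)² = 81/64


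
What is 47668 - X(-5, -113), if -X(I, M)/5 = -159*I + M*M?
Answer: 115488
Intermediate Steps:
X(I, M) = -5*M² + 795*I (X(I, M) = -5*(-159*I + M*M) = -5*(-159*I + M²) = -5*(M² - 159*I) = -5*M² + 795*I)
47668 - X(-5, -113) = 47668 - (-5*(-113)² + 795*(-5)) = 47668 - (-5*12769 - 3975) = 47668 - (-63845 - 3975) = 47668 - 1*(-67820) = 47668 + 67820 = 115488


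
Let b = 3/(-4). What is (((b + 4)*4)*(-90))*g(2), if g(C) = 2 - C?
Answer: 0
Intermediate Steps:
b = -¾ (b = 3*(-¼) = -¾ ≈ -0.75000)
(((b + 4)*4)*(-90))*g(2) = (((-¾ + 4)*4)*(-90))*(2 - 1*2) = (((13/4)*4)*(-90))*(2 - 2) = (13*(-90))*0 = -1170*0 = 0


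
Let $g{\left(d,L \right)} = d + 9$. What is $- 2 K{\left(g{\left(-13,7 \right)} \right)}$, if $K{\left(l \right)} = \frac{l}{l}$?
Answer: $-2$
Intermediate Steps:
$g{\left(d,L \right)} = 9 + d$
$K{\left(l \right)} = 1$
$- 2 K{\left(g{\left(-13,7 \right)} \right)} = \left(-2\right) 1 = -2$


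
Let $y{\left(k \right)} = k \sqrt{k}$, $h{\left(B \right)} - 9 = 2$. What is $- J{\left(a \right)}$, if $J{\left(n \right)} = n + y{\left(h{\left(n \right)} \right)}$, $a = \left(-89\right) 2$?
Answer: $178 - 11 \sqrt{11} \approx 141.52$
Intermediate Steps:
$h{\left(B \right)} = 11$ ($h{\left(B \right)} = 9 + 2 = 11$)
$y{\left(k \right)} = k^{\frac{3}{2}}$
$a = -178$
$J{\left(n \right)} = n + 11 \sqrt{11}$ ($J{\left(n \right)} = n + 11^{\frac{3}{2}} = n + 11 \sqrt{11}$)
$- J{\left(a \right)} = - (-178 + 11 \sqrt{11}) = 178 - 11 \sqrt{11}$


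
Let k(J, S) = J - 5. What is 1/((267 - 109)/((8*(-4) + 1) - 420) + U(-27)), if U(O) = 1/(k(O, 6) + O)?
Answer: -26609/9773 ≈ -2.7227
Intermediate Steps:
k(J, S) = -5 + J
U(O) = 1/(-5 + 2*O) (U(O) = 1/((-5 + O) + O) = 1/(-5 + 2*O))
1/((267 - 109)/((8*(-4) + 1) - 420) + U(-27)) = 1/((267 - 109)/((8*(-4) + 1) - 420) + 1/(-5 + 2*(-27))) = 1/(158/((-32 + 1) - 420) + 1/(-5 - 54)) = 1/(158/(-31 - 420) + 1/(-59)) = 1/(158/(-451) - 1/59) = 1/(158*(-1/451) - 1/59) = 1/(-158/451 - 1/59) = 1/(-9773/26609) = -26609/9773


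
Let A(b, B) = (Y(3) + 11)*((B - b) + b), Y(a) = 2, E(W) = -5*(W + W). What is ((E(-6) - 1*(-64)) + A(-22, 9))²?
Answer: 58081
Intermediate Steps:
E(W) = -10*W
A(b, B) = 13*B (A(b, B) = (2 + 11)*((B - b) + b) = 13*B)
((E(-6) - 1*(-64)) + A(-22, 9))² = ((-10*(-6) - 1*(-64)) + 13*9)² = ((60 + 64) + 117)² = (124 + 117)² = 241² = 58081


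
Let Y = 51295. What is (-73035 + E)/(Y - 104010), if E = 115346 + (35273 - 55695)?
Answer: -21889/52715 ≈ -0.41523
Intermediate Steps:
E = 94924 (E = 115346 - 20422 = 94924)
(-73035 + E)/(Y - 104010) = (-73035 + 94924)/(51295 - 104010) = 21889/(-52715) = 21889*(-1/52715) = -21889/52715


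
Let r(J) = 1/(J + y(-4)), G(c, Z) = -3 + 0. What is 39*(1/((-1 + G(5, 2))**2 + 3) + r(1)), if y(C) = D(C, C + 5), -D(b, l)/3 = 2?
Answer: -546/95 ≈ -5.7474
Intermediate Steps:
D(b, l) = -6 (D(b, l) = -3*2 = -6)
y(C) = -6
G(c, Z) = -3
r(J) = 1/(-6 + J) (r(J) = 1/(J - 6) = 1/(-6 + J))
39*(1/((-1 + G(5, 2))**2 + 3) + r(1)) = 39*(1/((-1 - 3)**2 + 3) + 1/(-6 + 1)) = 39*(1/((-4)**2 + 3) + 1/(-5)) = 39*(1/(16 + 3) - 1/5) = 39*(1/19 - 1/5) = 39*(-14/95) = -546/95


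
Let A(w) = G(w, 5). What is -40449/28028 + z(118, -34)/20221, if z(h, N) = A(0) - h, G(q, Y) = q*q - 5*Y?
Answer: -821927233/566754188 ≈ -1.4502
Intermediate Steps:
G(q, Y) = q**2 - 5*Y
A(w) = -25 + w**2 (A(w) = w**2 - 5*5 = w**2 - 25 = -25 + w**2)
z(h, N) = -25 - h (z(h, N) = (-25 + 0**2) - h = (-25 + 0) - h = -25 - h)
-40449/28028 + z(118, -34)/20221 = -40449/28028 + (-25 - 1*118)/20221 = -40449*1/28028 + (-25 - 118)*(1/20221) = -40449/28028 - 143*1/20221 = -40449/28028 - 143/20221 = -821927233/566754188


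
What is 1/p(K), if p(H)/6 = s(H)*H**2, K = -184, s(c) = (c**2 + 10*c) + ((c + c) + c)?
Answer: 1/6391471104 ≈ 1.5646e-10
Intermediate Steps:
s(c) = c**2 + 13*c (s(c) = (c**2 + 10*c) + (2*c + c) = (c**2 + 10*c) + 3*c = c**2 + 13*c)
p(H) = 6*H**3*(13 + H) (p(H) = 6*((H*(13 + H))*H**2) = 6*(H**3*(13 + H)) = 6*H**3*(13 + H))
1/p(K) = 1/(6*(-184)**3*(13 - 184)) = 1/(6*(-6229504)*(-171)) = 1/6391471104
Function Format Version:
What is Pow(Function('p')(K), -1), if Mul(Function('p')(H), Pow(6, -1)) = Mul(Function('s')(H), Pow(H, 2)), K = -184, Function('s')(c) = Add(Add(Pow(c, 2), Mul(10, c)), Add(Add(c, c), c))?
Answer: Rational(1, 6391471104) ≈ 1.5646e-10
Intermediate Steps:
Function('s')(c) = Add(Pow(c, 2), Mul(13, c)) (Function('s')(c) = Add(Add(Pow(c, 2), Mul(10, c)), Add(Mul(2, c), c)) = Add(Add(Pow(c, 2), Mul(10, c)), Mul(3, c)) = Add(Pow(c, 2), Mul(13, c)))
Function('p')(H) = Mul(6, Pow(H, 3), Add(13, H)) (Function('p')(H) = Mul(6, Mul(Mul(H, Add(13, H)), Pow(H, 2))) = Mul(6, Mul(Pow(H, 3), Add(13, H))) = Mul(6, Pow(H, 3), Add(13, H)))
Pow(Function('p')(K), -1) = Pow(Mul(6, Pow(-184, 3), Add(13, -184)), -1) = Pow(Mul(6, -6229504, -171), -1) = Pow(6391471104, -1) = Rational(1, 6391471104)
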